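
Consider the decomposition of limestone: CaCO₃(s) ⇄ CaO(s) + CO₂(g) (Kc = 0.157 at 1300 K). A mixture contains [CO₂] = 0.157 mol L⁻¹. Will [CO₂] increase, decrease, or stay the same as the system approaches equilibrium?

(CaCO₃, CaO are pure solids — omitted from Qc.)
Qc = [CO₂] = 0.157
Qc = 0.157 = Kc; the system is at equilibrium.

stay the same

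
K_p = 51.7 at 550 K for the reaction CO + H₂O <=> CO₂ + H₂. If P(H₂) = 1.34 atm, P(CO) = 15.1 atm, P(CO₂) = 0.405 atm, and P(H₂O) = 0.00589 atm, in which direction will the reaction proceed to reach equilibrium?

to the right

Q_p = P(CO₂)·P(H₂) / (P(CO)·P(H₂O)) = (0.405)·(1.34) / ((15.1)·(0.00589)) = 6.10
Q_p = 6.10 < K_p = 51.7, so the forward reaction proceeds.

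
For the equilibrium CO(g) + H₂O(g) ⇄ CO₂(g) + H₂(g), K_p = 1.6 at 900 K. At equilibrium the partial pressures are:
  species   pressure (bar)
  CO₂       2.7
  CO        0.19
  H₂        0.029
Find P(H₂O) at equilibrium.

At equilibrium, K_p = P(CO₂)·P(H₂) / (P(CO)·P(H₂O)) = 1.6.
(2.7)·(0.029) / ((0.19)·(P(H₂O))) = 1.6
P(H₂O) = 0.258 = 0.26 bar

P(H₂O) = 0.26 bar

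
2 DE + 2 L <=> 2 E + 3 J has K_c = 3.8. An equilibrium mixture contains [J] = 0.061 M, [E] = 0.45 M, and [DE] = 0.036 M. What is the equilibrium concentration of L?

[L] = 0.097 M

At equilibrium, K_c = [E]²·[J]³ / ([DE]²·[L]²) = 3.8.
(0.45)²·(0.061)³ / ((0.036)²·([L])²) = 3.8
[L]² = 0.00933 ⇒ [L] = 0.097 M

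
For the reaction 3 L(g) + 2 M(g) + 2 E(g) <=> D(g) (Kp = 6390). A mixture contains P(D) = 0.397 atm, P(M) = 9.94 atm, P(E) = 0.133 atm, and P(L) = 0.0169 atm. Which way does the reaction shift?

Qp = P(D) / (P(L)³·P(M)²·P(E)²) = (0.397) / ((0.0169)³·(9.94)²·(0.133)²) = 47100
Qp = 47100 > Kp = 6390, so the reverse reaction proceeds.

to the left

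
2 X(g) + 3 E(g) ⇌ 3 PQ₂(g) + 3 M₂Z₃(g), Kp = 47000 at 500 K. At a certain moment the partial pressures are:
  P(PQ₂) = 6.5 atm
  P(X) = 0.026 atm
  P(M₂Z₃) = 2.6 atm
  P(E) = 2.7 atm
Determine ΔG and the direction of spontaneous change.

Qp = P(PQ₂)³·P(M₂Z₃)³ / (P(X)²·P(E)³) = (6.5)³·(2.6)³ / ((0.026)²·(2.7)³) = 3.63e5
ΔG = RT ln(Qp/Kp) = (8.314 J mol⁻¹ K⁻¹)(500 K) × ln(3.63e5/47000)
   = (4.157 kJ/mol)(2.044) = 8.50 kJ/mol
ΔG > 0, so the forward reaction is non-spontaneous (proceeds in reverse).

ΔG = 8.50 kJ/mol; the forward reaction is non-spontaneous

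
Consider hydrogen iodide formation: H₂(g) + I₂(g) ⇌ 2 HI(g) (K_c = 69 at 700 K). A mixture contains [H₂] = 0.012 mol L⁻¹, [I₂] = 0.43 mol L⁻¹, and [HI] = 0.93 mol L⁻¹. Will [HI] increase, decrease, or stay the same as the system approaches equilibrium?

Q_c = [HI]² / ([H₂]·[I₂]) = (0.93)² / ((0.012)·(0.43)) = 170
Q_c = 170 > K_c = 69: net reverse reaction.
HI is a product, so it decreases.

decrease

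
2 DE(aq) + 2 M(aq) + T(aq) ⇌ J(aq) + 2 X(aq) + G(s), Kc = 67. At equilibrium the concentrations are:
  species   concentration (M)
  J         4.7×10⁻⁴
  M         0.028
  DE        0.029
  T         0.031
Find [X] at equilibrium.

(G is a pure solid — omitted from Kc.)
At equilibrium, Kc = [J]·[X]² / ([DE]²·[M]²·[T]) = 67.
(4.7×10⁻⁴)·([X])² / ((0.029)²·(0.028)²·(0.031)) = 67
[X]² = 0.00291 ⇒ [X] = 0.054 M

[X] = 0.054 M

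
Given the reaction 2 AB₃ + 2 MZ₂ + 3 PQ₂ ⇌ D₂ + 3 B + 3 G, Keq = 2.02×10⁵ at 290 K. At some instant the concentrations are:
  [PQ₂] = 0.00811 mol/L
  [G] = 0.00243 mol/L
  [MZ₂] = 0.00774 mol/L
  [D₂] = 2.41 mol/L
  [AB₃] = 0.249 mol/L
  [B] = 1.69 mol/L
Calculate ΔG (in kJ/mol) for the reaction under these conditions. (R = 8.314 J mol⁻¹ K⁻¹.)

Q = [D₂]·[B]³·[G]³ / ([AB₃]²·[MZ₂]²·[PQ₂]³) = (2.41)·(1.69)³·(0.00243)³ / ((0.249)²·(0.00774)²·(0.00811)³) = 84200
ΔG = RT ln(Q/Keq) = (8.314 J mol⁻¹ K⁻¹)(290 K) × ln(84200/2.02×10⁵)
   = (2.411 kJ/mol)(-0.8751) = -2.11 kJ/mol
ΔG < 0, so the forward reaction is spontaneous (proceeds forward).

ΔG = -2.11 kJ/mol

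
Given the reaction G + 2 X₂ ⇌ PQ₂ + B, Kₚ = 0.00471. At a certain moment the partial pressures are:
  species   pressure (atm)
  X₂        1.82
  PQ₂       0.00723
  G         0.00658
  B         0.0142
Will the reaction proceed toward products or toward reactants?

no net change (already at equilibrium)

Qₚ = P(PQ₂)·P(B) / (P(G)·P(X₂)²) = (0.00723)·(0.0142) / ((0.00658)·(1.82)²) = 0.00471
Qₚ = 0.00471 = Kₚ, so the system is already at equilibrium.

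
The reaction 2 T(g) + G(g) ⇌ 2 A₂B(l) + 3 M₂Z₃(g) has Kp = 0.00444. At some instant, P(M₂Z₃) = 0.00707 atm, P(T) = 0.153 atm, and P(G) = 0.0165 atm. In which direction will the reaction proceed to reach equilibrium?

to the right

(A₂B is a pure liquid — omitted from Qp.)
Qp = P(M₂Z₃)³ / (P(T)²·P(G)) = (0.00707)³ / ((0.153)²·(0.0165)) = 9.15×10⁻⁴
Qp = 9.15×10⁻⁴ < Kp = 0.00444, so the forward reaction proceeds.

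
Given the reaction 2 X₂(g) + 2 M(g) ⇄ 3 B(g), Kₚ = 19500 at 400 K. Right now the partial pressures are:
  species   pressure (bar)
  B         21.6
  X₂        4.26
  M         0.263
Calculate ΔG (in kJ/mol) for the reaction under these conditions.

ΔG = -2.95 kJ/mol

Qₚ = P(B)³ / (P(X₂)²·P(M)²) = (21.6)³ / ((4.26)²·(0.263)²) = 8030
ΔG = RT ln(Qₚ/Kₚ) = (8.314 J mol⁻¹ K⁻¹)(400 K) × ln(8030/19500)
   = (3.326 kJ/mol)(-0.8872) = -2.95 kJ/mol
ΔG < 0, so the forward reaction is spontaneous (proceeds forward).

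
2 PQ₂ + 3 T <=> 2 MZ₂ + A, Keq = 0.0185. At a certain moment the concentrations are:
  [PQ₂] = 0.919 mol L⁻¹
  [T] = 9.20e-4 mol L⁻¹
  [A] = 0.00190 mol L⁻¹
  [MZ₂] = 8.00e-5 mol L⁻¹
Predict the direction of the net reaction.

no net change (already at equilibrium)

Q = [MZ₂]²·[A] / ([PQ₂]²·[T]³) = (8.00e-5)²·(0.00190) / ((0.919)²·(9.20e-4)³) = 0.0185
Q = 0.0185 = Keq, so the system is already at equilibrium.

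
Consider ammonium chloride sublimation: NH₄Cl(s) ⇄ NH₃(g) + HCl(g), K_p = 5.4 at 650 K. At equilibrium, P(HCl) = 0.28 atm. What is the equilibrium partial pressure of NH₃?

(NH₄Cl is a pure solid — omitted from K_p.)
At equilibrium, K_p = P(NH₃)·P(HCl) = 5.4.
(P(NH₃))·(0.28) = 5.4
P(NH₃) = 19.3 = 19 atm

P(NH₃) = 19 atm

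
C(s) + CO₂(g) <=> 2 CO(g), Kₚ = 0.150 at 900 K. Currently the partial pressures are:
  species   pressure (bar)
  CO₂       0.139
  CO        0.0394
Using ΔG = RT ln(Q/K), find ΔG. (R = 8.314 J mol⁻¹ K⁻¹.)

ΔG = -19.4 kJ/mol

(C is a pure solid — omitted from Qₚ.)
Qₚ = P(CO)² / P(CO₂) = (0.0394)² / (0.139) = 0.0112
ΔG = RT ln(Qₚ/Kₚ) = (8.314 J mol⁻¹ K⁻¹)(900 K) × ln(0.0112/0.150)
   = (7.483 kJ/mol)(-2.595) = -19.4 kJ/mol
ΔG < 0, so the forward reaction is spontaneous (proceeds forward).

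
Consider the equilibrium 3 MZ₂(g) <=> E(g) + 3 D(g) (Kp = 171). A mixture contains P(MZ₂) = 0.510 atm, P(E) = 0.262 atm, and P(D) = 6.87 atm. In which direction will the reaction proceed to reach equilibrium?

Qp = P(E)·P(D)³ / P(MZ₂)³ = (0.262)·(6.87)³ / (0.510)³ = 640
Qp = 640 > Kp = 171, so the reverse reaction proceeds.

reverse (toward reactants)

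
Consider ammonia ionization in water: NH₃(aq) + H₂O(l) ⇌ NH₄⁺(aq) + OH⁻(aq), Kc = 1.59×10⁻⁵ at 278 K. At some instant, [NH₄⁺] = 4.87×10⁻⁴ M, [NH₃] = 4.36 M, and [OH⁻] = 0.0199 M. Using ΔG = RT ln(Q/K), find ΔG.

(H₂O is a pure liquid — omitted from Qc.)
Qc = [NH₄⁺]·[OH⁻] / [NH₃] = (4.87×10⁻⁴)·(0.0199) / (4.36) = 2.22×10⁻⁶
ΔG = RT ln(Qc/Kc) = (8.314 J mol⁻¹ K⁻¹)(278 K) × ln(2.22×10⁻⁶/1.59×10⁻⁵)
   = (2.311 kJ/mol)(-1.969) = -4.55 kJ/mol
ΔG < 0, so the forward reaction is spontaneous (proceeds forward).

ΔG = -4.55 kJ/mol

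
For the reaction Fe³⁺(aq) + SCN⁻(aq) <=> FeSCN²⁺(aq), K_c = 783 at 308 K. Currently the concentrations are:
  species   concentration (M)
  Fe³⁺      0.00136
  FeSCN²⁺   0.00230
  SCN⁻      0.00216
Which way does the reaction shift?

Q_c = [FeSCN²⁺] / ([Fe³⁺]·[SCN⁻]) = (0.00230) / ((0.00136)·(0.00216)) = 783
Q_c = 783 = K_c, so the system is already at equilibrium.

at equilibrium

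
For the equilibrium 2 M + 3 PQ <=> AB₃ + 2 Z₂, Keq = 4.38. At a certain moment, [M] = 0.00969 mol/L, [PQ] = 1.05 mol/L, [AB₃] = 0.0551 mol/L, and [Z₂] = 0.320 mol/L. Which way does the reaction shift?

toward reactants

Q = [AB₃]·[Z₂]² / ([M]²·[PQ]³) = (0.0551)·(0.320)² / ((0.00969)²·(1.05)³) = 51.9
Q = 51.9 > Keq = 4.38, so the reverse reaction proceeds.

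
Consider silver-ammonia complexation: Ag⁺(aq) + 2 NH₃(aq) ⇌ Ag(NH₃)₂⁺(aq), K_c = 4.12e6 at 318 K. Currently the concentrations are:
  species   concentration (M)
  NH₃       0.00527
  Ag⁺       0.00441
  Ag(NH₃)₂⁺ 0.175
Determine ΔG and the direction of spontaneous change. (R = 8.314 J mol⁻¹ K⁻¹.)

ΔG = -2.80 kJ/mol; the forward reaction is spontaneous

Q_c = [Ag(NH₃)₂⁺] / ([Ag⁺]·[NH₃]²) = (0.175) / ((0.00441)·(0.00527)²) = 1.43e6
ΔG = RT ln(Q_c/K_c) = (8.314 J mol⁻¹ K⁻¹)(318 K) × ln(1.43e6/4.12e6)
   = (2.644 kJ/mol)(-1.058) = -2.80 kJ/mol
ΔG < 0, so the forward reaction is spontaneous (proceeds forward).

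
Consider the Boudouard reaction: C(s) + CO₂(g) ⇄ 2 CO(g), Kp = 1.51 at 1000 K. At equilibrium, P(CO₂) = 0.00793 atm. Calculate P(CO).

(C is a pure solid — omitted from Kp.)
At equilibrium, Kp = P(CO)² / P(CO₂) = 1.51.
(P(CO))² / (0.00793) = 1.51
P(CO)² = 0.0120 ⇒ P(CO) = 0.109 atm

P(CO) = 0.109 atm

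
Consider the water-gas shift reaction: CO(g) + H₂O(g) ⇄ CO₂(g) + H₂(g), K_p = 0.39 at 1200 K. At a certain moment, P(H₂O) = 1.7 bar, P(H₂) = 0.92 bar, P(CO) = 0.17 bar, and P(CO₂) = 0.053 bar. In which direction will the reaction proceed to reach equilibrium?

toward products

Q_p = P(CO₂)·P(H₂) / (P(CO)·P(H₂O)) = (0.053)·(0.92) / ((0.17)·(1.7)) = 0.17
Q_p = 0.17 < K_p = 0.39, so the forward reaction proceeds.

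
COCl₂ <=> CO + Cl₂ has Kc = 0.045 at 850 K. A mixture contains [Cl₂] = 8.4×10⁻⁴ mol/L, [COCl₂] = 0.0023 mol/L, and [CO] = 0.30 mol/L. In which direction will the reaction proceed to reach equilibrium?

Qc = [CO]·[Cl₂] / [COCl₂] = (0.30)·(8.4×10⁻⁴) / (0.0023) = 0.11
Qc = 0.11 > Kc = 0.045, so the reverse reaction proceeds.

reverse (toward reactants)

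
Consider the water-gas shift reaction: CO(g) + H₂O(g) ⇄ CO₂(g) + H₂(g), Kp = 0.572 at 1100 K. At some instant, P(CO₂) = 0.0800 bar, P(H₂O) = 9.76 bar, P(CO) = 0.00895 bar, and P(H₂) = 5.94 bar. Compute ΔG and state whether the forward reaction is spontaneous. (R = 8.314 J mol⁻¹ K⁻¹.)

ΔG = 20.6 kJ/mol; the forward reaction is non-spontaneous

Qp = P(CO₂)·P(H₂) / (P(CO)·P(H₂O)) = (0.0800)·(5.94) / ((0.00895)·(9.76)) = 5.44
ΔG = RT ln(Qp/Kp) = (8.314 J mol⁻¹ K⁻¹)(1100 K) × ln(5.44/0.572)
   = (9.145 kJ/mol)(2.252) = 20.6 kJ/mol
ΔG > 0, so the forward reaction is non-spontaneous (proceeds in reverse).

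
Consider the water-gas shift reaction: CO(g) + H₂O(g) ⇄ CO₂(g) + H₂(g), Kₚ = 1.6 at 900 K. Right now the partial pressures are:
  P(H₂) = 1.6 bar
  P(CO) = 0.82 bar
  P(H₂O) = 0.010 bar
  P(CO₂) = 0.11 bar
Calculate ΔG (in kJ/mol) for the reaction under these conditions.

Qₚ = P(CO₂)·P(H₂) / (P(CO)·P(H₂O)) = (0.11)·(1.6) / ((0.82)·(0.010)) = 21.5
ΔG = RT ln(Qₚ/Kₚ) = (8.314 J mol⁻¹ K⁻¹)(900 K) × ln(21.5/1.6)
   = (7.483 kJ/mol)(2.598) = 19.4 kJ/mol
ΔG > 0, so the forward reaction is non-spontaneous (proceeds in reverse).

ΔG = 19.4 kJ/mol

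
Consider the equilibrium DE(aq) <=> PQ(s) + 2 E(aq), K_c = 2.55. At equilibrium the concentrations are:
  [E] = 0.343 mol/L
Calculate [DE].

[DE] = 0.0461 mol/L

(PQ is a pure solid — omitted from K_c.)
At equilibrium, K_c = [E]² / [DE] = 2.55.
(0.343)² / ([DE]) = 2.55
[DE] = 0.0461 mol/L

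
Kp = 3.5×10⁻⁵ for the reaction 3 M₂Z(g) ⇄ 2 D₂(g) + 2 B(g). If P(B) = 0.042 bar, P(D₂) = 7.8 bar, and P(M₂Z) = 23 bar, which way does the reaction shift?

Qp = P(D₂)²·P(B)² / P(M₂Z)³ = (7.8)²·(0.042)² / (23)³ = 8.8×10⁻⁶
Qp = 8.8×10⁻⁶ < Kp = 3.5×10⁻⁵, so the forward reaction proceeds.

toward products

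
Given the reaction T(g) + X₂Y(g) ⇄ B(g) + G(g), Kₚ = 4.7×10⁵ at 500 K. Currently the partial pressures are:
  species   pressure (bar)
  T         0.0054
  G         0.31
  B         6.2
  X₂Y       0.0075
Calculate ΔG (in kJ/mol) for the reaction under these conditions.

Qₚ = P(B)·P(G) / (P(T)·P(X₂Y)) = (6.2)·(0.31) / ((0.0054)·(0.0075)) = 47500
ΔG = RT ln(Qₚ/Kₚ) = (8.314 J mol⁻¹ K⁻¹)(500 K) × ln(47500/4.7×10⁵)
   = (4.157 kJ/mol)(-2.292) = -9.53 kJ/mol
ΔG < 0, so the forward reaction is spontaneous (proceeds forward).

ΔG = -9.53 kJ/mol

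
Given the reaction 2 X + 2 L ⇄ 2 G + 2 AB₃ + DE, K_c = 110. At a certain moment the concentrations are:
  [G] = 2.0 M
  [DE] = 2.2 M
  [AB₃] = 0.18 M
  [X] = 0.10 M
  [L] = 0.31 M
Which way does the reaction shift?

Q_c = [G]²·[AB₃]²·[DE] / ([X]²·[L]²) = (2.0)²·(0.18)²·(2.2) / ((0.10)²·(0.31)²) = 300
Q_c = 300 > K_c = 110, so the reverse reaction proceeds.

in the reverse direction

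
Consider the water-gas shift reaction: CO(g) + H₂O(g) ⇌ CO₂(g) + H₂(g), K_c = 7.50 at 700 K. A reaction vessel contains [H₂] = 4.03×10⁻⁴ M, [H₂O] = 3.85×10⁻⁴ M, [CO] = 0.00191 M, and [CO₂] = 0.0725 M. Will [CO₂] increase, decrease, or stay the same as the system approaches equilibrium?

decrease

Q_c = [CO₂]·[H₂] / ([CO]·[H₂O]) = (0.0725)·(4.03×10⁻⁴) / ((0.00191)·(3.85×10⁻⁴)) = 39.7
Q_c = 39.7 > K_c = 7.50: net reverse reaction.
CO₂ is a product, so it decreases.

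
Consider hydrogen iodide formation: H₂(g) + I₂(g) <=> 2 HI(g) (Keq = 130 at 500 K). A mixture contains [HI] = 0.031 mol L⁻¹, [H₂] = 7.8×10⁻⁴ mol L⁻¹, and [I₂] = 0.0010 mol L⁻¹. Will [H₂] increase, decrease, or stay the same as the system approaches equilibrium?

increase

Q = [HI]² / ([H₂]·[I₂]) = (0.031)² / ((7.8×10⁻⁴)·(0.0010)) = 1200
Q = 1200 > Keq = 130: net reverse reaction.
H₂ is a reactant, so it increases.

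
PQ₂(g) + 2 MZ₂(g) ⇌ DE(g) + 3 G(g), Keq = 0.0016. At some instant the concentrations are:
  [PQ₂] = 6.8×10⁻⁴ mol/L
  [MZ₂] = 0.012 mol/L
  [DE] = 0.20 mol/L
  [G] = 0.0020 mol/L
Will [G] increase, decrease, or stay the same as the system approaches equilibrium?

Q = [DE]·[G]³ / ([PQ₂]·[MZ₂]²) = (0.20)·(0.0020)³ / ((6.8×10⁻⁴)·(0.012)²) = 0.016
Q = 0.016 > Keq = 0.0016: net reverse reaction.
G is a product, so it decreases.

decrease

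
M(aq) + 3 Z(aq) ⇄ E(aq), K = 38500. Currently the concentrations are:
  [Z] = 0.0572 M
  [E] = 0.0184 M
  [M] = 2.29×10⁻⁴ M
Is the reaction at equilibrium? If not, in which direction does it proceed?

reverse (toward reactants)

Q = [E] / ([M]·[Z]³) = (0.0184) / ((2.29×10⁻⁴)·(0.0572)³) = 4.29×10⁵
Q = 4.29×10⁵ > K = 38500, so the reverse reaction proceeds.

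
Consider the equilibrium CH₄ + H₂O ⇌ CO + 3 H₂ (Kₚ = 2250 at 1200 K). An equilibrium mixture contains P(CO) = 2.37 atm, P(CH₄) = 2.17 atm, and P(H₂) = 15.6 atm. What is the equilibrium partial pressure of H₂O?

At equilibrium, Kₚ = P(CO)·P(H₂)³ / (P(CH₄)·P(H₂O)) = 2250.
(2.37)·(15.6)³ / ((2.17)·(P(H₂O))) = 2250
P(H₂O) = 1.84 atm

P(H₂O) = 1.84 atm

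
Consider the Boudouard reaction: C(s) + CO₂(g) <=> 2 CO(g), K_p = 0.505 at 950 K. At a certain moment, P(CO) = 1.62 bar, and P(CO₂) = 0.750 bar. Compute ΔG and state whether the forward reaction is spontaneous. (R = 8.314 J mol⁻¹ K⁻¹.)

ΔG = 15.3 kJ/mol; the forward reaction is non-spontaneous

(C is a pure solid — omitted from Q_p.)
Q_p = P(CO)² / P(CO₂) = (1.62)² / (0.750) = 3.50
ΔG = RT ln(Q_p/K_p) = (8.314 J mol⁻¹ K⁻¹)(950 K) × ln(3.50/0.505)
   = (7.898 kJ/mol)(1.936) = 15.3 kJ/mol
ΔG > 0, so the forward reaction is non-spontaneous (proceeds in reverse).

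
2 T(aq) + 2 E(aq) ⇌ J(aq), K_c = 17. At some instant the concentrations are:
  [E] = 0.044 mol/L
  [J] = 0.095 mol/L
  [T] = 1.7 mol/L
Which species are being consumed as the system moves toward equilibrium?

none (at equilibrium)

Q_c = [J] / ([T]²·[E]²) = (0.095) / ((1.7)²·(0.044)²) = 17
Q_c = 17 = K_c; the system is at equilibrium.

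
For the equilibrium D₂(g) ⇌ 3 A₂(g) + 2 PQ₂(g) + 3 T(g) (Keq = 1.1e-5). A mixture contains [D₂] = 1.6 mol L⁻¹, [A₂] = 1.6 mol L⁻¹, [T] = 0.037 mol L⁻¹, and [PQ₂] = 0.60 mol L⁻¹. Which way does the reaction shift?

to the left

Q = [A₂]³·[PQ₂]²·[T]³ / [D₂] = (1.6)³·(0.60)²·(0.037)³ / (1.6) = 4.7e-5
Q = 4.7e-5 > Keq = 1.1e-5, so the reverse reaction proceeds.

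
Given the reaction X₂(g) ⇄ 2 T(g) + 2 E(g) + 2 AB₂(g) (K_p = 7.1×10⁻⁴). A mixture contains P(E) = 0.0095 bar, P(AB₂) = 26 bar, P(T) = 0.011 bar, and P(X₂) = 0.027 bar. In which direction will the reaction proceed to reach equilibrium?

Q_p = P(T)²·P(E)²·P(AB₂)² / P(X₂) = (0.011)²·(0.0095)²·(26)² / (0.027) = 2.7×10⁻⁴
Q_p = 2.7×10⁻⁴ < K_p = 7.1×10⁻⁴, so the forward reaction proceeds.

forward (toward products)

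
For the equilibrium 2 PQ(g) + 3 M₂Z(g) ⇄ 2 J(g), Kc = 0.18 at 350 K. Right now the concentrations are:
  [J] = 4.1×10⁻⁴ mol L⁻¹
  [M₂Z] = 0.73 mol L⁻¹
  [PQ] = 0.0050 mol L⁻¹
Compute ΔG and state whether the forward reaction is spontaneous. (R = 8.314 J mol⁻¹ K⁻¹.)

ΔG = -6.82 kJ/mol; the forward reaction is spontaneous

Qc = [J]² / ([PQ]²·[M₂Z]³) = (4.1×10⁻⁴)² / ((0.0050)²·(0.73)³) = 0.0173
ΔG = RT ln(Qc/Kc) = (8.314 J mol⁻¹ K⁻¹)(350 K) × ln(0.0173/0.18)
   = (2.910 kJ/mol)(-2.342) = -6.82 kJ/mol
ΔG < 0, so the forward reaction is spontaneous (proceeds forward).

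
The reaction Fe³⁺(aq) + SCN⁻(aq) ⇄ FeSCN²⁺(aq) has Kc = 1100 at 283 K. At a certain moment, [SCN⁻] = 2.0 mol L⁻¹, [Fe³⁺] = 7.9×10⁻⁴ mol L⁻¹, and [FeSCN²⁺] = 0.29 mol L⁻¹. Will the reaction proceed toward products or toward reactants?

toward products

Qc = [FeSCN²⁺] / ([Fe³⁺]·[SCN⁻]) = (0.29) / ((7.9×10⁻⁴)·(2.0)) = 180
Qc = 180 < Kc = 1100, so the forward reaction proceeds.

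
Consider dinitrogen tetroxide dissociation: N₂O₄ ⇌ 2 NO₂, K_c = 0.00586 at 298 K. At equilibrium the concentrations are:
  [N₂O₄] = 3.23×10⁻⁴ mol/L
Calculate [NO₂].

[NO₂] = 0.00138 mol/L

At equilibrium, K_c = [NO₂]² / [N₂O₄] = 0.00586.
([NO₂])² / (3.23×10⁻⁴) = 0.00586
[NO₂]² = 1.89×10⁻⁶ ⇒ [NO₂] = 0.00138 mol/L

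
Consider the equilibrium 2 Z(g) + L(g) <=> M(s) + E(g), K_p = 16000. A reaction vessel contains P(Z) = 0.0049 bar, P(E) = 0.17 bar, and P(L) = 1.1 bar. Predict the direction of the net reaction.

toward products

(M is a pure solid — omitted from Q_p.)
Q_p = P(E) / (P(Z)²·P(L)) = (0.17) / ((0.0049)²·(1.1)) = 6400
Q_p = 6400 < K_p = 16000, so the forward reaction proceeds.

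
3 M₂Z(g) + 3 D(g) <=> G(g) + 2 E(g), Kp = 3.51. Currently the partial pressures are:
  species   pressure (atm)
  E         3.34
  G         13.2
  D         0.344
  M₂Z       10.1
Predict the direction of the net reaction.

Qp = P(G)·P(E)² / (P(M₂Z)³·P(D)³) = (13.2)·(3.34)² / ((10.1)³·(0.344)³) = 3.51
Qp = 3.51 = Kp, so the system is already at equilibrium.

at equilibrium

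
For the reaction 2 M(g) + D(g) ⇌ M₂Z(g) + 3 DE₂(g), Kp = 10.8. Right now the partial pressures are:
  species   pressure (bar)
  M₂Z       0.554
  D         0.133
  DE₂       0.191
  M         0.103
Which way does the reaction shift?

Qp = P(M₂Z)·P(DE₂)³ / (P(M)²·P(D)) = (0.554)·(0.191)³ / ((0.103)²·(0.133)) = 2.74
Qp = 2.74 < Kp = 10.8, so the forward reaction proceeds.

to the right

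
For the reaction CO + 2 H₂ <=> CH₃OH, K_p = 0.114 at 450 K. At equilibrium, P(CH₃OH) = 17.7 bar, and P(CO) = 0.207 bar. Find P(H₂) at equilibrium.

P(H₂) = 27.4 bar

At equilibrium, K_p = P(CH₃OH) / (P(CO)·P(H₂)²) = 0.114.
(17.7) / ((0.207)·(P(H₂))²) = 0.114
P(H₂)² = 750 ⇒ P(H₂) = 27.4 bar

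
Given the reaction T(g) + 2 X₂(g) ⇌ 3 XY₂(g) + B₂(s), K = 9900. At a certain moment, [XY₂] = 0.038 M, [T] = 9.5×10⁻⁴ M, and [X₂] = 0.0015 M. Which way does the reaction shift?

(B₂ is a pure solid — omitted from Q.)
Q = [XY₂]³ / ([T]·[X₂]²) = (0.038)³ / ((9.5×10⁻⁴)·(0.0015)²) = 26000
Q = 26000 > K = 9900, so the reverse reaction proceeds.

reverse (toward reactants)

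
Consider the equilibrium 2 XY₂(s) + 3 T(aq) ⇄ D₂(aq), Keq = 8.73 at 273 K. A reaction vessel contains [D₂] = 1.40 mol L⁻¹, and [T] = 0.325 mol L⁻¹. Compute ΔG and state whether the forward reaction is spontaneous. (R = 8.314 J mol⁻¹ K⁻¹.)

(XY₂ is a pure solid — omitted from Q.)
Q = [D₂] / [T]³ = (1.40) / (0.325)³ = 40.8
ΔG = RT ln(Q/Keq) = (8.314 J mol⁻¹ K⁻¹)(273 K) × ln(40.8/8.73)
   = (2.270 kJ/mol)(1.542) = 3.50 kJ/mol
ΔG > 0, so the forward reaction is non-spontaneous (proceeds in reverse).

ΔG = 3.50 kJ/mol; the forward reaction is non-spontaneous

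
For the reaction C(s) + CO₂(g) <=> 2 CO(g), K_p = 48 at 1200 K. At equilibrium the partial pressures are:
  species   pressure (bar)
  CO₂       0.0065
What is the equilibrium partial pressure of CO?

P(CO) = 0.56 bar

(C is a pure solid — omitted from K_p.)
At equilibrium, K_p = P(CO)² / P(CO₂) = 48.
(P(CO))² / (0.0065) = 48
P(CO)² = 0.312 ⇒ P(CO) = 0.56 bar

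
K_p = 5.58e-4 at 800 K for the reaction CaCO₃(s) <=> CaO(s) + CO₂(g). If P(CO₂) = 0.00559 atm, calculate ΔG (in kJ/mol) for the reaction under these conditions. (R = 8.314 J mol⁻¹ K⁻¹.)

ΔG = 15.3 kJ/mol

(CaCO₃, CaO are pure solids — omitted from Q_p.)
Q_p = P(CO₂) = 0.00559
ΔG = RT ln(Q_p/K_p) = (8.314 J mol⁻¹ K⁻¹)(800 K) × ln(0.00559/5.58e-4)
   = (6.651 kJ/mol)(2.304) = 15.3 kJ/mol
ΔG > 0, so the forward reaction is non-spontaneous (proceeds in reverse).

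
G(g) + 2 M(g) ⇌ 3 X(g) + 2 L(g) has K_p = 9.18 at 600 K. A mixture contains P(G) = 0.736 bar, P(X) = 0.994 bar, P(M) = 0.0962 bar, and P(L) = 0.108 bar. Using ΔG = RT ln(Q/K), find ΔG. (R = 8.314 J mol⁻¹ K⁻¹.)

ΔG = -8.47 kJ/mol

Q_p = P(X)³·P(L)² / (P(G)·P(M)²) = (0.994)³·(0.108)² / ((0.736)·(0.0962)²) = 1.68
ΔG = RT ln(Q_p/K_p) = (8.314 J mol⁻¹ K⁻¹)(600 K) × ln(1.68/9.18)
   = (4.988 kJ/mol)(-1.698) = -8.47 kJ/mol
ΔG < 0, so the forward reaction is spontaneous (proceeds forward).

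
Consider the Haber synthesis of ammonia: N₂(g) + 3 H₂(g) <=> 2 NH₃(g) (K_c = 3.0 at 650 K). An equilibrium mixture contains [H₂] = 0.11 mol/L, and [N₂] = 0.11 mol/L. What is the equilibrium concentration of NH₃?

[NH₃] = 0.021 mol/L

At equilibrium, K_c = [NH₃]² / ([N₂]·[H₂]³) = 3.0.
([NH₃])² / ((0.11)·(0.11)³) = 3.0
[NH₃]² = 4.39×10⁻⁴ ⇒ [NH₃] = 0.021 mol/L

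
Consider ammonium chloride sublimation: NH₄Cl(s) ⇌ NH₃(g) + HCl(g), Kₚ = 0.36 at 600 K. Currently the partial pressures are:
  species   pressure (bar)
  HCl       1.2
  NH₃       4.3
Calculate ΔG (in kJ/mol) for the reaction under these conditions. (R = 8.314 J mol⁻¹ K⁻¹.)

(NH₄Cl is a pure solid — omitted from Qₚ.)
Qₚ = P(NH₃)·P(HCl) = (4.3)·(1.2) = 5.16
ΔG = RT ln(Qₚ/Kₚ) = (8.314 J mol⁻¹ K⁻¹)(600 K) × ln(5.16/0.36)
   = (4.988 kJ/mol)(2.663) = 13.3 kJ/mol
ΔG > 0, so the forward reaction is non-spontaneous (proceeds in reverse).

ΔG = 13.3 kJ/mol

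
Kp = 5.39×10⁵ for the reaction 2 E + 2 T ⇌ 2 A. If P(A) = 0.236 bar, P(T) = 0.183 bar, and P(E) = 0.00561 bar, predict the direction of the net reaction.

Qp = P(A)² / (P(E)²·P(T)²) = (0.236)² / ((0.00561)²·(0.183)²) = 52800
Qp = 52800 < Kp = 5.39×10⁵, so the forward reaction proceeds.

toward products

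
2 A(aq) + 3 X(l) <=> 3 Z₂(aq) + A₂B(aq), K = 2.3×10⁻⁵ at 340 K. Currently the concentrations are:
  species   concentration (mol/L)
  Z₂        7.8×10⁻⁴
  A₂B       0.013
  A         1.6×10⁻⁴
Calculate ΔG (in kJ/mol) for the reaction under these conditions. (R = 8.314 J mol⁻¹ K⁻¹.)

ΔG = 6.64 kJ/mol

(X is a pure liquid — omitted from Q.)
Q = [Z₂]³·[A₂B] / [A]² = (7.8×10⁻⁴)³·(0.013) / (1.6×10⁻⁴)² = 2.41×10⁻⁴
ΔG = RT ln(Q/K) = (8.314 J mol⁻¹ K⁻¹)(340 K) × ln(2.41×10⁻⁴/2.3×10⁻⁵)
   = (2.827 kJ/mol)(2.349) = 6.64 kJ/mol
ΔG > 0, so the forward reaction is non-spontaneous (proceeds in reverse).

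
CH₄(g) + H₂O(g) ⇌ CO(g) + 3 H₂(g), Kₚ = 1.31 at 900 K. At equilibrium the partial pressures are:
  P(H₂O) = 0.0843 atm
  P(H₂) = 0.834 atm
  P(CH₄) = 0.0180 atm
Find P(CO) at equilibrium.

P(CO) = 0.00343 atm

At equilibrium, Kₚ = P(CO)·P(H₂)³ / (P(CH₄)·P(H₂O)) = 1.31.
(P(CO))·(0.834)³ / ((0.0180)·(0.0843)) = 1.31
P(CO) = 0.00343 atm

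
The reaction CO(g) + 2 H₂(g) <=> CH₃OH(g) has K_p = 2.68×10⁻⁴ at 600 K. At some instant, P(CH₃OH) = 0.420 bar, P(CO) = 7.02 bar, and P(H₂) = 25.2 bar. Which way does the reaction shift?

Q_p = P(CH₃OH) / (P(CO)·P(H₂)²) = (0.420) / ((7.02)·(25.2)²) = 9.42×10⁻⁵
Q_p = 9.42×10⁻⁵ < K_p = 2.68×10⁻⁴, so the forward reaction proceeds.

forward (toward products)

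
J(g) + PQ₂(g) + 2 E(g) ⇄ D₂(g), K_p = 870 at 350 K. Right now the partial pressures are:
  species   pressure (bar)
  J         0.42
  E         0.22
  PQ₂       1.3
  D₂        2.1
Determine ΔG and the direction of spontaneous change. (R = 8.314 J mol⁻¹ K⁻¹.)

Q_p = P(D₂) / (P(J)·P(PQ₂)·P(E)²) = (2.1) / ((0.42)·(1.3)·(0.22)²) = 79.5
ΔG = RT ln(Q_p/K_p) = (8.314 J mol⁻¹ K⁻¹)(350 K) × ln(79.5/870)
   = (2.910 kJ/mol)(-2.393) = -6.96 kJ/mol
ΔG < 0, so the forward reaction is spontaneous (proceeds forward).

ΔG = -6.96 kJ/mol; the forward reaction is spontaneous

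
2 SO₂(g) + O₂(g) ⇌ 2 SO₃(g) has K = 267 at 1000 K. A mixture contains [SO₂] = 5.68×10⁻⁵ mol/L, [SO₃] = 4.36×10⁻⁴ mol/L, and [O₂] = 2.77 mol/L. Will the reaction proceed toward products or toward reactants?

in the forward direction

Q = [SO₃]² / ([SO₂]²·[O₂]) = (4.36×10⁻⁴)² / ((5.68×10⁻⁵)²·(2.77)) = 21.3
Q = 21.3 < K = 267, so the forward reaction proceeds.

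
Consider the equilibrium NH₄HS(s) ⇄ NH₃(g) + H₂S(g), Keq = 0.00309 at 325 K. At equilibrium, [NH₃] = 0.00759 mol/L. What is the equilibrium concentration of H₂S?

[H₂S] = 0.407 mol/L

(NH₄HS is a pure solid — omitted from Keq.)
At equilibrium, Keq = [NH₃]·[H₂S] = 0.00309.
(0.00759)·([H₂S]) = 0.00309
[H₂S] = 0.407 mol/L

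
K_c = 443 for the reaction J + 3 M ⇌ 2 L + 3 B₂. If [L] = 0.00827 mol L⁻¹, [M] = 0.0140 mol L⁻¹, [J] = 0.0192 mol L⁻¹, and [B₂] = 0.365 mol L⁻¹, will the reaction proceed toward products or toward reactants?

in the forward direction

Q_c = [L]²·[B₂]³ / ([J]·[M]³) = (0.00827)²·(0.365)³ / ((0.0192)·(0.0140)³) = 63.1
Q_c = 63.1 < K_c = 443, so the forward reaction proceeds.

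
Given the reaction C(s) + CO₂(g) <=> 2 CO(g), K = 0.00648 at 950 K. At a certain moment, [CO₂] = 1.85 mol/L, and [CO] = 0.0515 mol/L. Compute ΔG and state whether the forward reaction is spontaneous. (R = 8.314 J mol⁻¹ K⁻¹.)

ΔG = -11.9 kJ/mol; the forward reaction is spontaneous

(C is a pure solid — omitted from Q.)
Q = [CO]² / [CO₂] = (0.0515)² / (1.85) = 0.00143
ΔG = RT ln(Q/K) = (8.314 J mol⁻¹ K⁻¹)(950 K) × ln(0.00143/0.00648)
   = (7.898 kJ/mol)(-1.511) = -11.9 kJ/mol
ΔG < 0, so the forward reaction is spontaneous (proceeds forward).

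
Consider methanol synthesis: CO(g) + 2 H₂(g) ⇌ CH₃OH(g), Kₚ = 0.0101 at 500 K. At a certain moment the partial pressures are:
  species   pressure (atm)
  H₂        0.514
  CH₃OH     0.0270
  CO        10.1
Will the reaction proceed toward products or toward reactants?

no net change (already at equilibrium)

Qₚ = P(CH₃OH) / (P(CO)·P(H₂)²) = (0.0270) / ((10.1)·(0.514)²) = 0.0101
Qₚ = 0.0101 = Kₚ, so the system is already at equilibrium.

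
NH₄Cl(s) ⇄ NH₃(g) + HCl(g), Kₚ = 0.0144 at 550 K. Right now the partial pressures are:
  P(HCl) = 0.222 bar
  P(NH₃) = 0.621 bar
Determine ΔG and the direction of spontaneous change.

ΔG = 10.3 kJ/mol; the forward reaction is non-spontaneous

(NH₄Cl is a pure solid — omitted from Qₚ.)
Qₚ = P(NH₃)·P(HCl) = (0.621)·(0.222) = 0.138
ΔG = RT ln(Qₚ/Kₚ) = (8.314 J mol⁻¹ K⁻¹)(550 K) × ln(0.138/0.0144)
   = (4.573 kJ/mol)(2.260) = 10.3 kJ/mol
ΔG > 0, so the forward reaction is non-spontaneous (proceeds in reverse).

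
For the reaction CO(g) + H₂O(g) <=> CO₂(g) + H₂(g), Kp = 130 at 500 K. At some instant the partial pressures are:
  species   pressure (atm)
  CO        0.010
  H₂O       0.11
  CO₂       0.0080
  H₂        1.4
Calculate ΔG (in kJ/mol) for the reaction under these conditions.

Qp = P(CO₂)·P(H₂) / (P(CO)·P(H₂O)) = (0.0080)·(1.4) / ((0.010)·(0.11)) = 10.2
ΔG = RT ln(Qp/Kp) = (8.314 J mol⁻¹ K⁻¹)(500 K) × ln(10.2/130)
   = (4.157 kJ/mol)(-2.545) = -10.6 kJ/mol
ΔG < 0, so the forward reaction is spontaneous (proceeds forward).

ΔG = -10.6 kJ/mol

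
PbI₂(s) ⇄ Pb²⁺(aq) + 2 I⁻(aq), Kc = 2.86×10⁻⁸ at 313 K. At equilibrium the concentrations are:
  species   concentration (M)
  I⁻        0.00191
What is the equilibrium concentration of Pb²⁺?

[Pb²⁺] = 0.00784 M

(PbI₂ is a pure solid — omitted from Kc.)
At equilibrium, Kc = [Pb²⁺]·[I⁻]² = 2.86×10⁻⁸.
([Pb²⁺])·(0.00191)² = 2.86×10⁻⁸
[Pb²⁺] = 0.00784 M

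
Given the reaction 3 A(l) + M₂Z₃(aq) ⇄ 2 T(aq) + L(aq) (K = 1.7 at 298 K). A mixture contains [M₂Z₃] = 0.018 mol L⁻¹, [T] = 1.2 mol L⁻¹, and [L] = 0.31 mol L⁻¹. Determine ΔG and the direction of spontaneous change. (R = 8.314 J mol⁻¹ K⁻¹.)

(A is a pure liquid — omitted from Q.)
Q = [T]²·[L] / [M₂Z₃] = (1.2)²·(0.31) / (0.018) = 24.8
ΔG = RT ln(Q/K) = (8.314 J mol⁻¹ K⁻¹)(298 K) × ln(24.8/1.7)
   = (2.478 kJ/mol)(2.680) = 6.64 kJ/mol
ΔG > 0, so the forward reaction is non-spontaneous (proceeds in reverse).

ΔG = 6.64 kJ/mol; the forward reaction is non-spontaneous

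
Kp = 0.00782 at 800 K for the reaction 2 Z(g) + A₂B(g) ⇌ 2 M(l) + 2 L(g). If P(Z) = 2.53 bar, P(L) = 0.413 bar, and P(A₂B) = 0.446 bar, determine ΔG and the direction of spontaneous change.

(M is a pure liquid — omitted from Qp.)
Qp = P(L)² / (P(Z)²·P(A₂B)) = (0.413)² / ((2.53)²·(0.446)) = 0.0597
ΔG = RT ln(Qp/Kp) = (8.314 J mol⁻¹ K⁻¹)(800 K) × ln(0.0597/0.00782)
   = (6.651 kJ/mol)(2.033) = 13.5 kJ/mol
ΔG > 0, so the forward reaction is non-spontaneous (proceeds in reverse).

ΔG = 13.5 kJ/mol; the forward reaction is non-spontaneous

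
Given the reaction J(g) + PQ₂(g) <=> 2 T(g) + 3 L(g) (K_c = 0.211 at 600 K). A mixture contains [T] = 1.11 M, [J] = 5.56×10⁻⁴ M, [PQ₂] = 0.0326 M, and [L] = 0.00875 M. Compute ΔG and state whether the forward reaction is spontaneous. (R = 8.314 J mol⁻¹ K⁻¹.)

Q_c = [T]²·[L]³ / ([J]·[PQ₂]) = (1.11)²·(0.00875)³ / ((5.56×10⁻⁴)·(0.0326)) = 0.0455
ΔG = RT ln(Q_c/K_c) = (8.314 J mol⁻¹ K⁻¹)(600 K) × ln(0.0455/0.211)
   = (4.988 kJ/mol)(-1.534) = -7.65 kJ/mol
ΔG < 0, so the forward reaction is spontaneous (proceeds forward).

ΔG = -7.65 kJ/mol; the forward reaction is spontaneous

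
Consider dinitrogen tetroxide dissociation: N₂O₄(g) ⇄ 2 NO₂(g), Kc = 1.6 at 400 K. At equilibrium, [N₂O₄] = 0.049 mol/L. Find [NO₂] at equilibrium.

[NO₂] = 0.28 mol/L

At equilibrium, Kc = [NO₂]² / [N₂O₄] = 1.6.
([NO₂])² / (0.049) = 1.6
[NO₂]² = 0.0784 ⇒ [NO₂] = 0.28 mol/L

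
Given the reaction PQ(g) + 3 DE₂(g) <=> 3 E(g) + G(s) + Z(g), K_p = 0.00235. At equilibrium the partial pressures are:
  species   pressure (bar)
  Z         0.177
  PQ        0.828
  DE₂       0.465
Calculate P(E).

(G is a pure solid — omitted from K_p.)
At equilibrium, K_p = P(E)³·P(Z) / (P(PQ)·P(DE₂)³) = 0.00235.
(P(E))³·(0.177) / ((0.828)·(0.465)³) = 0.00235
P(E)³ = 0.00111 ⇒ P(E) = 0.103 bar

P(E) = 0.103 bar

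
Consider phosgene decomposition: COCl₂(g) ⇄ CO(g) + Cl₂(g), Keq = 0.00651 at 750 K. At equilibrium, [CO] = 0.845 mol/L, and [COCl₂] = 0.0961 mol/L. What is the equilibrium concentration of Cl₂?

At equilibrium, Keq = [CO]·[Cl₂] / [COCl₂] = 0.00651.
(0.845)·([Cl₂]) / (0.0961) = 0.00651
[Cl₂] = 7.40×10⁻⁴ mol/L

[Cl₂] = 7.40×10⁻⁴ mol/L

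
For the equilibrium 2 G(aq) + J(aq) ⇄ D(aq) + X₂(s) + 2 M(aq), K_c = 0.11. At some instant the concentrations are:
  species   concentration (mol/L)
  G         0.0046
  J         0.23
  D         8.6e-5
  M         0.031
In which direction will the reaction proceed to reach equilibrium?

(X₂ is a pure solid — omitted from Q_c.)
Q_c = [D]·[M]² / ([G]²·[J]) = (8.6e-5)·(0.031)² / ((0.0046)²·(0.23)) = 0.017
Q_c = 0.017 < K_c = 0.11, so the forward reaction proceeds.

forward (toward products)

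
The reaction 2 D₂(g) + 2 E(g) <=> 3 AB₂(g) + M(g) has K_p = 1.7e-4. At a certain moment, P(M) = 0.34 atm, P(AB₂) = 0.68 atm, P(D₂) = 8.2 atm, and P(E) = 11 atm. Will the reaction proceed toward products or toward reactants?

Q_p = P(AB₂)³·P(M) / (P(D₂)²·P(E)²) = (0.68)³·(0.34) / ((8.2)²·(11)²) = 1.3e-5
Q_p = 1.3e-5 < K_p = 1.7e-4, so the forward reaction proceeds.

in the forward direction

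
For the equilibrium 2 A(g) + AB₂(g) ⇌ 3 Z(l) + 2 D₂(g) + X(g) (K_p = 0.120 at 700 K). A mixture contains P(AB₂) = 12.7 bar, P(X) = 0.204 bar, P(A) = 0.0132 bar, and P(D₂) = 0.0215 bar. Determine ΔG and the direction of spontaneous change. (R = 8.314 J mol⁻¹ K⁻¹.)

ΔG = -6.03 kJ/mol; the forward reaction is spontaneous

(Z is a pure liquid — omitted from Q_p.)
Q_p = P(D₂)²·P(X) / (P(A)²·P(AB₂)) = (0.0215)²·(0.204) / ((0.0132)²·(12.7)) = 0.0426
ΔG = RT ln(Q_p/K_p) = (8.314 J mol⁻¹ K⁻¹)(700 K) × ln(0.0426/0.120)
   = (5.820 kJ/mol)(-1.036) = -6.03 kJ/mol
ΔG < 0, so the forward reaction is spontaneous (proceeds forward).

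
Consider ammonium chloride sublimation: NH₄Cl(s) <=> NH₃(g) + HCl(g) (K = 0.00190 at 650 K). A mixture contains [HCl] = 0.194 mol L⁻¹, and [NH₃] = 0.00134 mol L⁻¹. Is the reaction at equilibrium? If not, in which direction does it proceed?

to the right

(NH₄Cl is a pure solid — omitted from Q.)
Q = [NH₃]·[HCl] = (0.00134)·(0.194) = 2.60×10⁻⁴
Q = 2.60×10⁻⁴ < K = 0.00190, so the forward reaction proceeds.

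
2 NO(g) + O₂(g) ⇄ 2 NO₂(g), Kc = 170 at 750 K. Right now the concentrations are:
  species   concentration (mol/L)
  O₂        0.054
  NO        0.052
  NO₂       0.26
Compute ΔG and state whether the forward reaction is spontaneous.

ΔG = 6.25 kJ/mol; the forward reaction is non-spontaneous

Qc = [NO₂]² / ([NO]²·[O₂]) = (0.26)² / ((0.052)²·(0.054)) = 463
ΔG = RT ln(Qc/Kc) = (8.314 J mol⁻¹ K⁻¹)(750 K) × ln(463/170)
   = (6.236 kJ/mol)(1.002) = 6.25 kJ/mol
ΔG > 0, so the forward reaction is non-spontaneous (proceeds in reverse).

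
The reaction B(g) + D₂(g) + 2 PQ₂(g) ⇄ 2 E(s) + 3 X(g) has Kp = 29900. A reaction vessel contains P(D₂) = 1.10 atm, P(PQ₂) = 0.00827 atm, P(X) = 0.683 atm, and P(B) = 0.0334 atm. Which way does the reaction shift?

(E is a pure solid — omitted from Qp.)
Qp = P(X)³ / (P(B)·P(D₂)·P(PQ₂)²) = (0.683)³ / ((0.0334)·(1.10)·(0.00827)²) = 1.27×10⁵
Qp = 1.27×10⁵ > Kp = 29900, so the reverse reaction proceeds.

toward reactants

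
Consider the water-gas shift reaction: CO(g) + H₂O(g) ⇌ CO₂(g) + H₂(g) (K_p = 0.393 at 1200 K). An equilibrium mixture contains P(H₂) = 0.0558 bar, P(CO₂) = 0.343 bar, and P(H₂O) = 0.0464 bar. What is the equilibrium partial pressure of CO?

P(CO) = 1.05 bar

At equilibrium, K_p = P(CO₂)·P(H₂) / (P(CO)·P(H₂O)) = 0.393.
(0.343)·(0.0558) / ((P(CO))·(0.0464)) = 0.393
P(CO) = 1.05 bar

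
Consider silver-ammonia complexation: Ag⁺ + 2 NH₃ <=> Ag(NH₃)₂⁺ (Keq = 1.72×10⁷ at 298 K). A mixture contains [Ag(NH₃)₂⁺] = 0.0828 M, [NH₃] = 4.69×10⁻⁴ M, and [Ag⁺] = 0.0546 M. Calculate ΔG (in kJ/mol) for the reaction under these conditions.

Q = [Ag(NH₃)₂⁺] / ([Ag⁺]·[NH₃]²) = (0.0828) / ((0.0546)·(4.69×10⁻⁴)²) = 6.89×10⁶
ΔG = RT ln(Q/Keq) = (8.314 J mol⁻¹ K⁻¹)(298 K) × ln(6.89×10⁶/1.72×10⁷)
   = (2.478 kJ/mol)(-0.9148) = -2.27 kJ/mol
ΔG < 0, so the forward reaction is spontaneous (proceeds forward).

ΔG = -2.27 kJ/mol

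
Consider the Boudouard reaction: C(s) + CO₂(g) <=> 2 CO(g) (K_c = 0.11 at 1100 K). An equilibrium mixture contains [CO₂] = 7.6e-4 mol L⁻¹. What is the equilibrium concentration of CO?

(C is a pure solid — omitted from K_c.)
At equilibrium, K_c = [CO]² / [CO₂] = 0.11.
([CO])² / (7.6e-4) = 0.11
[CO]² = 8.36e-5 ⇒ [CO] = 0.0091 mol L⁻¹

[CO] = 0.0091 mol L⁻¹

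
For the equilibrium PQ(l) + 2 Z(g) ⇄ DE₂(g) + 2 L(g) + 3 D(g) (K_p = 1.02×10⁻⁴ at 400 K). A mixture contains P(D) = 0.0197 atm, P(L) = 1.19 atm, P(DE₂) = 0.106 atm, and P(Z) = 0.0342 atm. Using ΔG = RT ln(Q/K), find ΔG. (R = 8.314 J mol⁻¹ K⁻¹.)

ΔG = 7.53 kJ/mol

(PQ is a pure liquid — omitted from Q_p.)
Q_p = P(DE₂)·P(L)²·P(D)³ / P(Z)² = (0.106)·(1.19)²·(0.0197)³ / (0.0342)² = 9.81×10⁻⁴
ΔG = RT ln(Q_p/K_p) = (8.314 J mol⁻¹ K⁻¹)(400 K) × ln(9.81×10⁻⁴/1.02×10⁻⁴)
   = (3.326 kJ/mol)(2.264) = 7.53 kJ/mol
ΔG > 0, so the forward reaction is non-spontaneous (proceeds in reverse).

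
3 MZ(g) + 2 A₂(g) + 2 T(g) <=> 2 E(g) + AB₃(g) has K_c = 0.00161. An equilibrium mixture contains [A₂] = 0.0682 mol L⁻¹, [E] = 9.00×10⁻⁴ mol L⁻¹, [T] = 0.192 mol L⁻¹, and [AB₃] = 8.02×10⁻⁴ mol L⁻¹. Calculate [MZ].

[MZ] = 0.133 mol L⁻¹

At equilibrium, K_c = [E]²·[AB₃] / ([MZ]³·[A₂]²·[T]²) = 0.00161.
(9.00×10⁻⁴)²·(8.02×10⁻⁴) / (([MZ])³·(0.0682)²·(0.192)²) = 0.00161
[MZ]³ = 0.00235 ⇒ [MZ] = 0.133 mol L⁻¹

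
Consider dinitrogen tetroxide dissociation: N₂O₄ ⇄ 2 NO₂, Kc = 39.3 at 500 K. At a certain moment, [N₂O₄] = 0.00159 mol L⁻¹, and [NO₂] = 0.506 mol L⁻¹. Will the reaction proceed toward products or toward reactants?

Qc = [NO₂]² / [N₂O₄] = (0.506)² / (0.00159) = 161
Qc = 161 > Kc = 39.3, so the reverse reaction proceeds.

toward reactants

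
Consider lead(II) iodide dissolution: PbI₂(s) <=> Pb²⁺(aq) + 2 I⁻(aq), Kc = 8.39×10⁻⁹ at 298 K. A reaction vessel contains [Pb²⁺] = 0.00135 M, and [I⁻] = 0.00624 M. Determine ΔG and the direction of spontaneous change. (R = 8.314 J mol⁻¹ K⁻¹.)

(PbI₂ is a pure solid — omitted from Qc.)
Qc = [Pb²⁺]·[I⁻]² = (0.00135)·(0.00624)² = 5.26×10⁻⁸
ΔG = RT ln(Qc/Kc) = (8.314 J mol⁻¹ K⁻¹)(298 K) × ln(5.26×10⁻⁸/8.39×10⁻⁹)
   = (2.478 kJ/mol)(1.836) = 4.55 kJ/mol
ΔG > 0, so the forward reaction is non-spontaneous (proceeds in reverse).

ΔG = 4.55 kJ/mol; the forward reaction is non-spontaneous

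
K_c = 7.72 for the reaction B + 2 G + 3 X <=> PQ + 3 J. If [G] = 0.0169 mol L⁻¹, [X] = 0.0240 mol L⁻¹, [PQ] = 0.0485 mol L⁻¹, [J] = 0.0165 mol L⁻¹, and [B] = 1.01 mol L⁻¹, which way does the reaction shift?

in the reverse direction

Q_c = [PQ]·[J]³ / ([B]·[G]²·[X]³) = (0.0485)·(0.0165)³ / ((1.01)·(0.0169)²·(0.0240)³) = 54.6
Q_c = 54.6 > K_c = 7.72, so the reverse reaction proceeds.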